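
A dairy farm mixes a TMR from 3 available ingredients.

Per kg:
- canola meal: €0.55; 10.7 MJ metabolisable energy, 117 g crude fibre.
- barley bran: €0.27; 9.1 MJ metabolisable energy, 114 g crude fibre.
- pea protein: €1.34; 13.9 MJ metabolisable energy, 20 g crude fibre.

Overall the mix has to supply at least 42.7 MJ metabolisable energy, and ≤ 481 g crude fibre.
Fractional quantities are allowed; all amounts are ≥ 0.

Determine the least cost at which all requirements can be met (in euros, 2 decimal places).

€1.59

Let x1 = kg of canola meal, x2 = kg of barley bran, x3 = kg of pea protein.
Minimise 0.55x1 + 0.27x2 + 1.34x3 subject to:
  10.7x1 + 9.1x2 + 13.9x3 ≥ 42.7   (metabolisable energy)
  117x1 + 114x2 + 20x3 ≤ 481   (crude fibre)
  x1, x2, x3 ≥ 0.
At the optimum only barley bran, pea protein are positive (canola meal = 0). Binding constraints: metabolisable energy and crude fibre.
Optimal quantities: barley bran = 4.158 kg, pea protein = 0.3499 kg.
Objective = 0.27·4.158 + 1.34·0.3499 = 1.5915.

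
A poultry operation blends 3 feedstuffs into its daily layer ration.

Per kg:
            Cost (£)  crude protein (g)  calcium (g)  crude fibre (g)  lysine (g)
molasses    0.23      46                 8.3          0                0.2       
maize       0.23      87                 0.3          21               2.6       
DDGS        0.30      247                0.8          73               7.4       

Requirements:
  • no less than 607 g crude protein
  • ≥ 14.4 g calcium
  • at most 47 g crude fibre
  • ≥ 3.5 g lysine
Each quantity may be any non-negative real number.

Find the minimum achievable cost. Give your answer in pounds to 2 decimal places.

Treat it as an LP. Let x1 = kg of molasses, x2 = kg of maize, x3 = kg of DDGS.
min 0.23x1 + 0.23x2 + 0.3x3 with:
  46x1 + 87x2 + 247x3 ≥ 607   (crude protein)
  8.3x1 + 0.3x2 + 0.8x3 ≥ 14.4   (calcium)
  21x2 + 73x3 ≤ 47   (crude fibre)
  0.2x1 + 2.6x2 + 7.4x3 ≥ 3.5   (lysine)
  x1, x2, x3 ≥ 0.
The minimum-cost mix takes nothing from maize — only molasses, DDGS. The crude protein and crude fibre requirements are met with equality.
That vertex is x1 = 9.739, x3 = 0.6438.
Total cost: 0.23·9.739 + 0.3·0.6438 = 2.4331.

£2.43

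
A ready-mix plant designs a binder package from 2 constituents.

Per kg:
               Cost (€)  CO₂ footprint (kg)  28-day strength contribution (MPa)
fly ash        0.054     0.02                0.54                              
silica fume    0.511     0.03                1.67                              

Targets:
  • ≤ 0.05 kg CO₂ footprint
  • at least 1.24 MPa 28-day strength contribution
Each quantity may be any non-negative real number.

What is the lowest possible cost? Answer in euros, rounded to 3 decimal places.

€0.124

Treat it as an LP. Let x1 = kg of fly ash, x2 = kg of silica fume.
Minimise 0.054x1 + 0.511x2 s.t.:
  0.02x1 + 0.03x2 ≤ 0.05   (CO₂ footprint)
  0.54x1 + 1.67x2 ≥ 1.24   (28-day strength contribution)
  x1, x2 ≥ 0.
The optimal basis is {fly ash}; silica fume drops out. There the 28-day strength contribution constraint is tight.
Solving gives x1 = 2.296.
Cost = 0.054·2.296 = 0.12398.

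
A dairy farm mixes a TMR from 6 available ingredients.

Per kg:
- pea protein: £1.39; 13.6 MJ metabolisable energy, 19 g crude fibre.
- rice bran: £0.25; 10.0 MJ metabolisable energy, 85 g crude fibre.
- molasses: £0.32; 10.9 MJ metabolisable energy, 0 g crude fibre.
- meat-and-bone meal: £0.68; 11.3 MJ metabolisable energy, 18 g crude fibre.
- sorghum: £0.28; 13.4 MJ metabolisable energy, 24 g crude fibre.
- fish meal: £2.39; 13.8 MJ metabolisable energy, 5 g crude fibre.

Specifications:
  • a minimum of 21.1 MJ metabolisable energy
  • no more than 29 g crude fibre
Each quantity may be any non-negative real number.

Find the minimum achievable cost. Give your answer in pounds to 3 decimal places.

This is a linear program. Let x1 = kg of pea protein, x2 = kg of rice bran, x3 = kg of molasses, x4 = kg of meat-and-bone meal, x5 = kg of sorghum, x6 = kg of fish meal.
min 1.39x1 + 0.25x2 + 0.32x3 + 0.68x4 + 0.28x5 + 2.39x6 s.t.:
  13.6x1 + 10x2 + 10.9x3 + 11.3x4 + 13.4x5 + 13.8x6 ≥ 21.1   (metabolisable energy)
  19x1 + 85x2 + 18x4 + 24x5 + 5x6 ≤ 29   (crude fibre)
  x1, x2, x3, x4, x5, x6 ≥ 0.
The cheapest feasible vertex uses only molasses, sorghum; pea protein, rice bran, meat-and-bone meal, fish meal are not used. The metabolisable energy and crude fibre requirements are met with equality.
That vertex is x3 = 0.4503, x5 = 1.208.
Hence cost = 0.32·0.4503 + 0.28·1.208 = £0.48234.

£0.482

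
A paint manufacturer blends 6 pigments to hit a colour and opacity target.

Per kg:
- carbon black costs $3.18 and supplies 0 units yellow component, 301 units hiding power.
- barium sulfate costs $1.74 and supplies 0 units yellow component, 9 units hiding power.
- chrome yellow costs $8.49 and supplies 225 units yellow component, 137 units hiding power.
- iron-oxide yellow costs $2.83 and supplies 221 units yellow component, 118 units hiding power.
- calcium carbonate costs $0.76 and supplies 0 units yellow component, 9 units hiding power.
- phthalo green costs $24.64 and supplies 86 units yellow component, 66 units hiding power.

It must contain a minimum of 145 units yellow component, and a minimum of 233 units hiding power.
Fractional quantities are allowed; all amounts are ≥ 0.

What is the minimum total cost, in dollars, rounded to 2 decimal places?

Treat it as an LP. Let x1 = kg of carbon black, x2 = kg of barium sulfate, x3 = kg of chrome yellow, x4 = kg of iron-oxide yellow, x5 = kg of calcium carbonate, x6 = kg of phthalo green.
Minimise 3.18x1 + 1.74x2 + 8.49x3 + 2.83x4 + 0.76x5 + 24.64x6 subject to:
  225x3 + 221x4 + 86x6 ≥ 145   (yellow component)
  301x1 + 9x2 + 137x3 + 118x4 + 9x5 + 66x6 ≥ 233   (hiding power)
  x1, x2, x3, x4, x5, x6 ≥ 0.
At the optimum only carbon black, iron-oxide yellow are positive (barium sulfate, chrome yellow, calcium carbonate, phthalo green = 0). Binding constraints: yellow component and hiding power.
Optimal quantities: carbon black = 0.5169 kg, iron-oxide yellow = 0.6561 kg.
Total cost: 3.18·0.5169 + 2.83·0.6561 = 3.5005.

$3.50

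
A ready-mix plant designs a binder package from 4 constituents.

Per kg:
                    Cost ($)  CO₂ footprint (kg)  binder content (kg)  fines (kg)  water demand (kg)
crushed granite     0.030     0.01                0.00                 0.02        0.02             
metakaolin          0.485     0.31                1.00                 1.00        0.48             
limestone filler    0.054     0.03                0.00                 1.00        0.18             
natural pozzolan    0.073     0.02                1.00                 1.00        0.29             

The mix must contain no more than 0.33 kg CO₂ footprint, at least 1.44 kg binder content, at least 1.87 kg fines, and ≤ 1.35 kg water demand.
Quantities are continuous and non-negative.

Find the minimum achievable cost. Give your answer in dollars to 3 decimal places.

$0.128

Let x1 = kg of crushed granite, x2 = kg of metakaolin, x3 = kg of limestone filler, x4 = kg of natural pozzolan.
Minimize 0.03x1 + 0.485x2 + 0.054x3 + 0.073x4 s.t.:
  0.01x1 + 0.31x2 + 0.03x3 + 0.02x4 ≤ 0.33   (CO₂ footprint)
  1x2 + 1x4 ≥ 1.44   (binder content)
  0.02x1 + 1x2 + 1x3 + 1x4 ≥ 1.87   (fines)
  0.02x1 + 0.48x2 + 0.18x3 + 0.29x4 ≤ 1.35   (water demand)
  x1, x2, x3, x4 ≥ 0.
At the optimum only limestone filler, natural pozzolan are positive (crushed granite, metakaolin = 0). The binder content and fines requirements are met with equality.
Optimal quantities: limestone filler = 0.43 kg, natural pozzolan = 1.44 kg.
Total cost: 0.054·0.43 + 0.073·1.44 = 0.12834.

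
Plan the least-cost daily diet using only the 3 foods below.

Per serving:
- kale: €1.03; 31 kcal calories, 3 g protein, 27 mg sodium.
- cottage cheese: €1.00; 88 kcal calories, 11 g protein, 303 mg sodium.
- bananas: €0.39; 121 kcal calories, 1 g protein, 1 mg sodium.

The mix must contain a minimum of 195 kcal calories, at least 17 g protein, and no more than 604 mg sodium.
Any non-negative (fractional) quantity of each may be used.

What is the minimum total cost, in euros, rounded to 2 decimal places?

€1.70

Let x1 = servings of kale, x2 = servings of cottage cheese, x3 = servings of bananas.
Minimise 1.03x1 + 1x2 + 0.39x3 with:
  31x1 + 88x2 + 121x3 ≥ 195   (calories)
  3x1 + 11x2 + 1x3 ≥ 17   (protein)
  27x1 + 303x2 + 1x3 ≤ 604   (sodium)
  x1, x2, x3 ≥ 0.
At the optimum only cottage cheese, bananas are positive (kale = 0). The calories and protein requirements are met with equality.
That vertex is x2 = 1.498, x3 = 0.5221.
Total cost: 1·1.498 + 0.39·0.5221 = 1.7016.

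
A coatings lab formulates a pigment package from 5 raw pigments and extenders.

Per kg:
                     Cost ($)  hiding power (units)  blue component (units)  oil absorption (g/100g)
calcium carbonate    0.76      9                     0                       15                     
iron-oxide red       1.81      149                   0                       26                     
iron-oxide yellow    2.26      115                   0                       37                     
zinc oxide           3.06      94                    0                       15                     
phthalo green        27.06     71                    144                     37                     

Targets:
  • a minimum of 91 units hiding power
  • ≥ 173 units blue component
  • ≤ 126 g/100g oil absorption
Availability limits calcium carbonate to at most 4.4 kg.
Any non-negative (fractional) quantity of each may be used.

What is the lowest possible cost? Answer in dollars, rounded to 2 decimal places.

Let x1 = kg of calcium carbonate, x2 = kg of iron-oxide red, x3 = kg of iron-oxide yellow, x4 = kg of zinc oxide, x5 = kg of phthalo green.
Minimise 0.76x1 + 1.81x2 + 2.26x3 + 3.06x4 + 27.06x5 with:
  9x1 + 149x2 + 115x3 + 94x4 + 71x5 ≥ 91   (hiding power)
  144x5 ≥ 173   (blue component)
  15x1 + 26x2 + 37x3 + 15x4 + 37x5 ≤ 126   (oil absorption)
  x1 ≤ 4.4
  x1, x2, x3, x4, x5 ≥ 0.
The minimum-cost mix takes nothing from calcium carbonate, iron-oxide yellow, zinc oxide — only iron-oxide red, phthalo green. There the hiding power and blue component constraints are tight.
So iron-oxide red = 0.038264 kg, phthalo green = 1.2014 kg.
Cost = 1.81·0.038264 + 27.06·1.2014 = 32.5791.

$32.58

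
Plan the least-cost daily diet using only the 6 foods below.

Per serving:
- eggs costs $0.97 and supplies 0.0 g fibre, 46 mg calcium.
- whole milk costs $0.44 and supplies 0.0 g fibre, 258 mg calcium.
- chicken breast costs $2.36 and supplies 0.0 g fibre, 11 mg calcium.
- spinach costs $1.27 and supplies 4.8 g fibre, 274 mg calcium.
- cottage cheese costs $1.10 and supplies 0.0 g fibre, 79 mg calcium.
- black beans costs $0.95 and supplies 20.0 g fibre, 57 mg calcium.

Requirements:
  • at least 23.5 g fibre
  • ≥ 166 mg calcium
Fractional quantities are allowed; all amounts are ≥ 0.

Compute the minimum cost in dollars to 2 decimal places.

$1.29

This is a linear program. Let x1 = servings of eggs, x2 = servings of whole milk, x3 = servings of chicken breast, x4 = servings of spinach, x5 = servings of cottage cheese, x6 = servings of black beans.
Minimize 0.97x1 + 0.44x2 + 2.36x3 + 1.27x4 + 1.1x5 + 0.95x6 s.t.:
  4.8x4 + 20x6 ≥ 23.5   (fibre)
  46x1 + 258x2 + 11x3 + 274x4 + 79x5 + 57x6 ≥ 166   (calcium)
  x1, x2, x3, x4, x5, x6 ≥ 0.
The optimal basis is {whole milk, black beans}; eggs, chicken breast, spinach, cottage cheese drop out. The fibre and calcium requirements are met with equality.
Solving gives x2 = 0.3838, x6 = 1.175.
Hence cost = 0.44·0.3838 + 0.95·1.175 = $1.2851.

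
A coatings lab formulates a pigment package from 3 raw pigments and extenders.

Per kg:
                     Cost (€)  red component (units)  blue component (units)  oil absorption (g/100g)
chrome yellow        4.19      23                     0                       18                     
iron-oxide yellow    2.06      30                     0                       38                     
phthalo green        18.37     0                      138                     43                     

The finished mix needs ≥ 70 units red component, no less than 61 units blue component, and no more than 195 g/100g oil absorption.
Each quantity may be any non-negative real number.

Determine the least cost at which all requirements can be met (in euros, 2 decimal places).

This is a linear program. Let x1 = kg of chrome yellow, x2 = kg of iron-oxide yellow, x3 = kg of phthalo green.
min 4.19x1 + 2.06x2 + 18.37x3 subject to:
  23x1 + 30x2 ≥ 70   (red component)
  138x3 ≥ 61   (blue component)
  18x1 + 38x2 + 43x3 ≤ 195   (oil absorption)
  x1, x2, x3 ≥ 0.
The cheapest feasible vertex uses only iron-oxide yellow, phthalo green; chrome yellow is not used. Binding constraints: red component and blue component.
That vertex is x2 = 2.333, x3 = 0.442.
Objective = 2.06·2.333 + 18.37·0.442 = 12.9255.

€12.93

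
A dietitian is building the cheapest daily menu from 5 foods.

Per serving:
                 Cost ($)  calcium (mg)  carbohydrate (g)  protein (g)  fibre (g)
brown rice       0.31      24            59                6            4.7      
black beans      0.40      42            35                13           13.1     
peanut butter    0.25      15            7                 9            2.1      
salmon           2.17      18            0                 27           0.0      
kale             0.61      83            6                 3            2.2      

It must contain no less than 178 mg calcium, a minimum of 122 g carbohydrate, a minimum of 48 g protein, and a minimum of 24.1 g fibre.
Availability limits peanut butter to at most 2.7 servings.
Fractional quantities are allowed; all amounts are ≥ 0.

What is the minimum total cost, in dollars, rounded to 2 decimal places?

This is a linear program. Let x1 = servings of brown rice, x2 = servings of black beans, x3 = servings of peanut butter, x4 = servings of salmon, x5 = servings of kale.
Minimise 0.31x1 + 0.4x2 + 0.25x3 + 2.17x4 + 0.61x5 with:
  24x1 + 42x2 + 15x3 + 18x4 + 83x5 ≥ 178   (calcium)
  59x1 + 35x2 + 7x3 + 6x5 ≥ 122   (carbohydrate)
  6x1 + 13x2 + 9x3 + 27x4 + 3x5 ≥ 48   (protein)
  4.7x1 + 13.1x2 + 2.1x3 + 2.2x5 ≥ 24.1   (fibre)
  x3 ≤ 2.7
  x1, x2, x3, x4, x5 ≥ 0.
At the optimum only black beans, kale are positive (brown rice, peanut butter, salmon = 0). Binding constraints: calcium and protein.
That vertex is x2 = 3.62, x5 = 0.3127.
Hence cost = 0.4·3.62 + 0.61·0.3127 = $1.6387.

$1.64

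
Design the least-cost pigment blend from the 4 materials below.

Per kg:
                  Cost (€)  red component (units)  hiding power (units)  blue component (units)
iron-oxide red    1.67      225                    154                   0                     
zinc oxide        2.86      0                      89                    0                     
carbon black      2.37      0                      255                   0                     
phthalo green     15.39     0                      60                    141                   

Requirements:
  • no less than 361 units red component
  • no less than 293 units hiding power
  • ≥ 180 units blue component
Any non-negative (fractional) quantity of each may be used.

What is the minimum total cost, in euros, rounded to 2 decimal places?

This is a linear program. Let x1 = kg of iron-oxide red, x2 = kg of zinc oxide, x3 = kg of carbon black, x4 = kg of phthalo green.
Minimize 1.67x1 + 2.86x2 + 2.37x3 + 15.39x4 with:
  225x1 ≥ 361   (red component)
  154x1 + 89x2 + 255x3 + 60x4 ≥ 293   (hiding power)
  141x4 ≥ 180   (blue component)
  x1, x2, x3, x4 ≥ 0.
The optimal basis is {iron-oxide red, phthalo green}; zinc oxide, carbon black drop out. There the red component and blue component constraints are tight.
Optimal quantities: iron-oxide red = 1.604 kg, phthalo green = 1.277 kg.
Cost = 1.67·1.604 + 15.39·1.277 = 22.3317.

€22.33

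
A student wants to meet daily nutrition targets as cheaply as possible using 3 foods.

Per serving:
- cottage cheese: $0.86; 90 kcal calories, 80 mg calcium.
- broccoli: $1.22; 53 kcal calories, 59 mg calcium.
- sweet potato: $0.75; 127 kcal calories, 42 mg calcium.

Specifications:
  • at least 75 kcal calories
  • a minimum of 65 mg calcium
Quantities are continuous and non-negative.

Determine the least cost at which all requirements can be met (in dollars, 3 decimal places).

Let x1 = servings of cottage cheese, x2 = servings of broccoli, x3 = servings of sweet potato.
min 0.86x1 + 1.22x2 + 0.75x3 with:
  90x1 + 53x2 + 127x3 ≥ 75   (calories)
  80x1 + 59x2 + 42x3 ≥ 65   (calcium)
  x1, x2, x3 ≥ 0.
At the optimum only cottage cheese, sweet potato are positive (broccoli = 0). The calories and calcium requirements are met with equality.
Solving gives x1 = 0.8002, x3 = 0.02351.
Total cost: 0.86·0.8002 + 0.75·0.02351 = 0.70580.

$0.706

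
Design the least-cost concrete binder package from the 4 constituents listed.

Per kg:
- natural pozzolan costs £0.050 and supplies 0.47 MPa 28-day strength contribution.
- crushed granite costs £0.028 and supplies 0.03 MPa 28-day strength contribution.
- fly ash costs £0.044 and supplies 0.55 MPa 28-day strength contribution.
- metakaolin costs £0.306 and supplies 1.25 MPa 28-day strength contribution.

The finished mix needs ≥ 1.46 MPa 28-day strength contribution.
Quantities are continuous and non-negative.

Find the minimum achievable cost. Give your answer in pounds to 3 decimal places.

£0.117

Let x1 = kg of natural pozzolan, x2 = kg of crushed granite, x3 = kg of fly ash, x4 = kg of metakaolin.
min 0.05x1 + 0.028x2 + 0.044x3 + 0.306x4 s.t.:
  0.47x1 + 0.03x2 + 0.55x3 + 1.25x4 ≥ 1.46   (28-day strength contribution)
  x1, x2, x3, x4 ≥ 0.
The optimal basis is {fly ash}; natural pozzolan, crushed granite, metakaolin drop out. The 28-day strength contribution requirement is met with equality.
Solving gives x3 = 2.655.
Total cost: 0.044·2.655 = 0.11682.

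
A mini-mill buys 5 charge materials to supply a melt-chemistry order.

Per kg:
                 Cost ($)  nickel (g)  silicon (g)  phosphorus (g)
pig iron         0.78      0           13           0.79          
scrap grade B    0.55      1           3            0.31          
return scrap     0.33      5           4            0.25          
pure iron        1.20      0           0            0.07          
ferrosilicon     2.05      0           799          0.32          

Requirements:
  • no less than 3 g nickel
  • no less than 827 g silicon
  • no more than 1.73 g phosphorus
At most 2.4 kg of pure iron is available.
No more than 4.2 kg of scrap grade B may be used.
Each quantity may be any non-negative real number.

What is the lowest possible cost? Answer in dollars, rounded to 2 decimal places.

Let x1 = kg of pig iron, x2 = kg of scrap grade B, x3 = kg of return scrap, x4 = kg of pure iron, x5 = kg of ferrosilicon.
Minimise 0.78x1 + 0.55x2 + 0.33x3 + 1.2x4 + 2.05x5 subject to:
  1x2 + 5x3 ≥ 3   (nickel)
  13x1 + 3x2 + 4x3 + 799x5 ≥ 827   (silicon)
  0.79x1 + 0.31x2 + 0.25x3 + 0.07x4 + 0.32x5 ≤ 1.73   (phosphorus)
  x4 ≤ 2.4
  x2 ≤ 4.2
  x1, x2, x3, x4, x5 ≥ 0.
The minimum-cost mix takes nothing from pig iron, scrap grade B, pure iron — only return scrap, ferrosilicon. The nickel and silicon requirements are met with equality.
Optimal quantities: return scrap = 0.6 kg, ferrosilicon = 1.032 kg.
Hence cost = 0.33·0.6 + 2.05·1.032 = $2.3136.

$2.31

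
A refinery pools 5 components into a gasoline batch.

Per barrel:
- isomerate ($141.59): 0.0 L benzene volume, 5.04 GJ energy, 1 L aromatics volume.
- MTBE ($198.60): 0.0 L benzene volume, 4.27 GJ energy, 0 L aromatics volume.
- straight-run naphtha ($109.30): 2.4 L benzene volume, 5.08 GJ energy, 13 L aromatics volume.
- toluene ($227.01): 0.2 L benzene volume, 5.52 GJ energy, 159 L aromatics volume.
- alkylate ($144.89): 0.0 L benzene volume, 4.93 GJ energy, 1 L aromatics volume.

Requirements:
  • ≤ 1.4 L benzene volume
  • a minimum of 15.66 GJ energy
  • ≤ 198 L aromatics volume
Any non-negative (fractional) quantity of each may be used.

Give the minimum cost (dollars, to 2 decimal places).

Let x1 = barrels of isomerate, x2 = barrels of MTBE, x3 = barrels of straight-run naphtha, x4 = barrels of toluene, x5 = barrels of alkylate.
Minimize 141.59x1 + 198.6x2 + 109.3x3 + 227.01x4 + 144.89x5 with:
  2.4x3 + 0.2x4 ≤ 1.4   (benzene volume)
  5.04x1 + 4.27x2 + 5.08x3 + 5.52x4 + 4.93x5 ≥ 15.66   (energy)
  1x1 + 13x3 + 159x4 + 1x5 ≤ 198   (aromatics volume)
  x1, x2, x3, x4, x5 ≥ 0.
The minimum-cost mix takes nothing from MTBE, toluene, alkylate — only isomerate, straight-run naphtha. There the benzene volume and energy constraints are tight.
Optimal quantities: isomerate = 2.5192 barrels, straight-run naphtha = 0.58333 barrels.
Hence cost = 141.59·2.5192 + 109.3·0.58333 = $420.4515.

$420.45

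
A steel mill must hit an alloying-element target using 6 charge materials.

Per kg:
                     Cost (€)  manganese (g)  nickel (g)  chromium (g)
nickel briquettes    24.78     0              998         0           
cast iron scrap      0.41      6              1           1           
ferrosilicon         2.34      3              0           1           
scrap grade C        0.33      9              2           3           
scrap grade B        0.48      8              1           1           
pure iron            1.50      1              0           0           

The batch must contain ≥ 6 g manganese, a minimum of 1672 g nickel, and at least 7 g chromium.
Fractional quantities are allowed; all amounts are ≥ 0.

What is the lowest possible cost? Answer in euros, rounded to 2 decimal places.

Let x1 = kg of nickel briquettes, x2 = kg of cast iron scrap, x3 = kg of ferrosilicon, x4 = kg of scrap grade C, x5 = kg of scrap grade B, x6 = kg of pure iron.
Minimize 24.78x1 + 0.41x2 + 2.34x3 + 0.33x4 + 0.48x5 + 1.5x6 s.t.:
  6x2 + 3x3 + 9x4 + 8x5 + 1x6 ≥ 6   (manganese)
  998x1 + 1x2 + 2x4 + 1x5 ≥ 1672   (nickel)
  1x2 + 1x3 + 3x4 + 1x5 ≥ 7   (chromium)
  x1, x2, x3, x4, x5, x6 ≥ 0.
The minimum-cost mix takes nothing from cast iron scrap, ferrosilicon, scrap grade B, pure iron — only nickel briquettes, scrap grade C. Binding constraints: nickel and chromium.
That vertex is x1 = 1.6707, x4 = 2.3333.
Objective = 24.78·1.6707 + 0.33·2.3333 = 42.1699.

€42.17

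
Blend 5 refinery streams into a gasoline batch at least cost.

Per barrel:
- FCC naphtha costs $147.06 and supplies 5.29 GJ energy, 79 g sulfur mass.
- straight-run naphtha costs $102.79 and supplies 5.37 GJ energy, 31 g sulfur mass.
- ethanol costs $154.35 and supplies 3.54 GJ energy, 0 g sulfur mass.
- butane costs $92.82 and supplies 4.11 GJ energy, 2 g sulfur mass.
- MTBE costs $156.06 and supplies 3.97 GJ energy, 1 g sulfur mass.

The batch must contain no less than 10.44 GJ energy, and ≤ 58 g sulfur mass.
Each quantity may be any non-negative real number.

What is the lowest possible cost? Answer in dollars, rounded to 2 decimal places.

Set it up as a linear program. Let x1 = barrels of FCC naphtha, x2 = barrels of straight-run naphtha, x3 = barrels of ethanol, x4 = barrels of butane, x5 = barrels of MTBE.
Minimise 147.06x1 + 102.79x2 + 154.35x3 + 92.82x4 + 156.06x5 with:
  5.29x1 + 5.37x2 + 3.54x3 + 4.11x4 + 3.97x5 ≥ 10.44   (energy)
  79x1 + 31x2 + 2x4 + 1x5 ≤ 58   (sulfur mass)
  x1, x2, x3, x4, x5 ≥ 0.
The cheapest feasible vertex uses only straight-run naphtha, butane; FCC naphtha, ethanol, MTBE are not used. There the energy and sulfur mass constraints are tight.
Optimal quantities: straight-run naphtha = 1.8642 barrels, butane = 0.1044 barrels.
Objective = 102.79·1.8642 + 92.82·0.1044 = 201.3115.

$201.31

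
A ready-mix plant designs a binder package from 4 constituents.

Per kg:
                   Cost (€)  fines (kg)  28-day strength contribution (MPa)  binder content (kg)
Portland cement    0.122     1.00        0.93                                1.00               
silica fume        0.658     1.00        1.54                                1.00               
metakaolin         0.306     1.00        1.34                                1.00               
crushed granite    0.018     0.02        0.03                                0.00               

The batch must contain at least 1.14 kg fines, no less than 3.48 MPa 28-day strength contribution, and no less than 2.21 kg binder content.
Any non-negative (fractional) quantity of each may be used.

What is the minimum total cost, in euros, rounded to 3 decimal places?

Treat it as an LP. Let x1 = kg of Portland cement, x2 = kg of silica fume, x3 = kg of metakaolin, x4 = kg of crushed granite.
min 0.122x1 + 0.658x2 + 0.306x3 + 0.018x4 subject to:
  1x1 + 1x2 + 1x3 + 0.02x4 ≥ 1.14   (fines)
  0.93x1 + 1.54x2 + 1.34x3 + 0.03x4 ≥ 3.48   (28-day strength contribution)
  1x1 + 1x2 + 1x3 ≥ 2.21   (binder content)
  x1, x2, x3, x4 ≥ 0.
At the optimum only Portland cement is positive (silica fume, metakaolin, crushed granite = 0). The 28-day strength contribution requirement is met with equality.
So Portland cement = 3.742 kg.
Total cost: 0.122·3.742 = 0.45652.

€0.457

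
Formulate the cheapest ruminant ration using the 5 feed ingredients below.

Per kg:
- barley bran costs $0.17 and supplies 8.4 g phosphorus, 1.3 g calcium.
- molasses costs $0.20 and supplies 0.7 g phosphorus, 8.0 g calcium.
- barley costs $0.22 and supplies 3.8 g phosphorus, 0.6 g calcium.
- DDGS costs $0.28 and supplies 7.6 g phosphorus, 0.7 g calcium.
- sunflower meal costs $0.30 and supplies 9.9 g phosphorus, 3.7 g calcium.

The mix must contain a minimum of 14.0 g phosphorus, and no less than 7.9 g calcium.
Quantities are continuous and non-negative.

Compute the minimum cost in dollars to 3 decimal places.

$0.418

This is a linear program. Let x1 = kg of barley bran, x2 = kg of molasses, x3 = kg of barley, x4 = kg of DDGS, x5 = kg of sunflower meal.
Minimize 0.17x1 + 0.2x2 + 0.22x3 + 0.28x4 + 0.3x5 subject to:
  8.4x1 + 0.7x2 + 3.8x3 + 7.6x4 + 9.9x5 ≥ 14   (phosphorus)
  1.3x1 + 8x2 + 0.6x3 + 0.7x4 + 3.7x5 ≥ 7.9   (calcium)
  x1, x2, x3, x4, x5 ≥ 0.
At the optimum only barley bran, molasses are positive (barley, DDGS, sunflower meal = 0). Binding constraints: phosphorus and calcium.
Optimal quantities: barley bran = 1.606 kg, molasses = 0.7265 kg.
Objective = 0.17·1.606 + 0.2·0.7265 = 0.41832.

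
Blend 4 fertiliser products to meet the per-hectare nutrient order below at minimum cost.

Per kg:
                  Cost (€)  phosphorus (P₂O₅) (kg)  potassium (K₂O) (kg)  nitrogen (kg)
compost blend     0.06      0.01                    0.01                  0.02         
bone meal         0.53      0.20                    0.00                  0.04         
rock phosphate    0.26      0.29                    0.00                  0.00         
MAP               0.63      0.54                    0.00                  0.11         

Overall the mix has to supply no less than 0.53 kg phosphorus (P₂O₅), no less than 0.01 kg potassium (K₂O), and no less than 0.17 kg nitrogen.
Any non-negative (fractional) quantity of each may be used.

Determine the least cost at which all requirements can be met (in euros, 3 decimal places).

Set it up as a linear program. Let x1 = kg of compost blend, x2 = kg of bone meal, x3 = kg of rock phosphate, x4 = kg of MAP.
Minimize 0.06x1 + 0.53x2 + 0.26x3 + 0.63x4 s.t.:
  0.01x1 + 0.2x2 + 0.29x3 + 0.54x4 ≥ 0.53   (phosphorus (P₂O₅))
  0.01x1 ≥ 0.01   (potassium (K₂O))
  0.02x1 + 0.04x2 + 0.11x4 ≥ 0.17   (nitrogen)
  x1, x2, x3, x4 ≥ 0.
The minimum-cost mix takes nothing from bone meal, rock phosphate — only compost blend, MAP. Binding constraints: phosphorus (P₂O₅) and nitrogen.
Solving gives x1 = 3.454, x4 = 0.9175.
Cost = 0.06·3.454 + 0.63·0.9175 = 0.78527.

€0.785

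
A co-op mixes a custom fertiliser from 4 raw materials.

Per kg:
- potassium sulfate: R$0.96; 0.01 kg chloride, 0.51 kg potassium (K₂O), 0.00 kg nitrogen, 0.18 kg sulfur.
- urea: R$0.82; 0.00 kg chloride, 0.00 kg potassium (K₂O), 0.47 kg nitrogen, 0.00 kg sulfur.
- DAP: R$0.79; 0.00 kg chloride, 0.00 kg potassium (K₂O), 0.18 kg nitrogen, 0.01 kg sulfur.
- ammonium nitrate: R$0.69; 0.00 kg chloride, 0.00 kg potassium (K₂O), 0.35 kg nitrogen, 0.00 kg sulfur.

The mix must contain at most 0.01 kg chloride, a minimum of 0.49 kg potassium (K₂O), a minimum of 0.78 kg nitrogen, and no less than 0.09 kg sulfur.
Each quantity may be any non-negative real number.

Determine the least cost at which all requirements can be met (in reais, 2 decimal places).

R$2.28

Let x1 = kg of potassium sulfate, x2 = kg of urea, x3 = kg of DAP, x4 = kg of ammonium nitrate.
Minimize 0.96x1 + 0.82x2 + 0.79x3 + 0.69x4 s.t.:
  0.01x1 ≤ 0.01   (chloride)
  0.51x1 ≥ 0.49   (potassium (K₂O))
  0.47x2 + 0.18x3 + 0.35x4 ≥ 0.78   (nitrogen)
  0.18x1 + 0.01x3 ≥ 0.09   (sulfur)
  x1, x2, x3, x4 ≥ 0.
The optimal basis is {potassium sulfate, urea}; DAP, ammonium nitrate drop out. There the potassium (K₂O) and nitrogen constraints are tight.
Solving gives x1 = 0.9608, x2 = 1.66.
Cost = 0.96·0.9608 + 0.82·1.66 = 2.2836.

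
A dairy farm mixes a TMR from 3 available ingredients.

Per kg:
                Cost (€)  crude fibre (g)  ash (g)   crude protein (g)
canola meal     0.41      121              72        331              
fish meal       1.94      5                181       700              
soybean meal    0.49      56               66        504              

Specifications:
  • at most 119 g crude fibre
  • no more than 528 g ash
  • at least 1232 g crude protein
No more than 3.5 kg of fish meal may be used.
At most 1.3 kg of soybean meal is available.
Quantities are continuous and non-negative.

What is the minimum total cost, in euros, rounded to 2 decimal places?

€2.06

Treat it as an LP. Let x1 = kg of canola meal, x2 = kg of fish meal, x3 = kg of soybean meal.
Minimize 0.41x1 + 1.94x2 + 0.49x3 subject to:
  121x1 + 5x2 + 56x3 ≤ 119   (crude fibre)
  72x1 + 181x2 + 66x3 ≤ 528   (ash)
  331x1 + 700x2 + 504x3 ≥ 1232   (crude protein)
  x2 ≤ 3.5
  x3 ≤ 1.3
  x1, x2, x3 ≥ 0.
All 3 inputs are positive at the optimum. The crude fibre, crude protein, the soybean meal cap requirements are met with equality.
Optimal quantities: canola meal = 0.3547 kg, fish meal = 0.6563 kg, soybean meal = 1.3 kg.
Hence cost = 0.41·0.3547 + 1.94·0.6563 + 0.49·1.3 = €2.0556.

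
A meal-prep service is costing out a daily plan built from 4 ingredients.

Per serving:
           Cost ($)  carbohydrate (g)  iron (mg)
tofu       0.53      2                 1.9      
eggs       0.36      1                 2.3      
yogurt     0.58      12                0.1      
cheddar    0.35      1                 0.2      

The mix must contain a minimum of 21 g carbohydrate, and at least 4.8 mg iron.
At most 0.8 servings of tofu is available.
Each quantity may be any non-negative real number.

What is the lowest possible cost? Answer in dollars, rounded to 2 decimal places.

This is a linear program. Let x1 = servings of tofu, x2 = servings of eggs, x3 = servings of yogurt, x4 = servings of cheddar.
min 0.53x1 + 0.36x2 + 0.58x3 + 0.35x4 s.t.:
  2x1 + 1x2 + 12x3 + 1x4 ≥ 21   (carbohydrate)
  1.9x1 + 2.3x2 + 0.1x3 + 0.2x4 ≥ 4.8   (iron)
  x1 ≤ 0.8
  x1, x2, x3, x4 ≥ 0.
At the optimum only eggs, yogurt are positive (tofu, cheddar = 0). There the carbohydrate and iron constraints are tight.
That vertex is x2 = 2.018, x3 = 1.582.
Cost = 0.36·2.018 + 0.58·1.582 = 1.6440.

$1.64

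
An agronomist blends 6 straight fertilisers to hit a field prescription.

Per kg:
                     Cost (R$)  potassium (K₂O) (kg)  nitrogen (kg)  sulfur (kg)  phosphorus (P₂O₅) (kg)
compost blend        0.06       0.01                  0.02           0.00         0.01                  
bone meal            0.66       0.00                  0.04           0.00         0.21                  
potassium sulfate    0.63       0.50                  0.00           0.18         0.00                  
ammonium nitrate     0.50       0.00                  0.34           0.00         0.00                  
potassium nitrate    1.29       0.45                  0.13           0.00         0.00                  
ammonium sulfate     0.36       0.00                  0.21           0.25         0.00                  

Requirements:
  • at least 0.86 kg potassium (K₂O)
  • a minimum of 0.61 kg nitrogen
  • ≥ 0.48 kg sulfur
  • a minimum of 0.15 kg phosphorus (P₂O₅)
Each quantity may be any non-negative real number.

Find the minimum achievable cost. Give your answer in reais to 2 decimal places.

R$2.30

Set it up as a linear program. Let x1 = kg of compost blend, x2 = kg of bone meal, x3 = kg of potassium sulfate, x4 = kg of ammonium nitrate, x5 = kg of potassium nitrate, x6 = kg of ammonium sulfate.
min 0.06x1 + 0.66x2 + 0.63x3 + 0.5x4 + 1.29x5 + 0.36x6 with:
  0.01x1 + 0.5x3 + 0.45x5 ≥ 0.86   (potassium (K₂O))
  0.02x1 + 0.04x2 + 0.34x4 + 0.13x5 + 0.21x6 ≥ 0.61   (nitrogen)
  0.18x3 + 0.25x6 ≥ 0.48   (sulfur)
  0.01x1 + 0.21x2 ≥ 0.15   (phosphorus (P₂O₅))
  x1, x2, x3, x4, x5, x6 ≥ 0.
At the optimum only compost blend, potassium sulfate, ammonium nitrate, ammonium sulfate are positive (bone meal, potassium nitrate = 0). There the potassium (K₂O), nitrogen, sulfur, phosphorus (P₂O₅) constraints are tight.
So compost blend = 15 kg, potassium sulfate = 1.42 kg, ammonium nitrate = 0.3574 kg, ammonium sulfate = 0.8976 kg.
Cost = 0.06·15 + 0.63·1.42 + 0.5·0.3574 + 0.36·0.8976 = 2.2964.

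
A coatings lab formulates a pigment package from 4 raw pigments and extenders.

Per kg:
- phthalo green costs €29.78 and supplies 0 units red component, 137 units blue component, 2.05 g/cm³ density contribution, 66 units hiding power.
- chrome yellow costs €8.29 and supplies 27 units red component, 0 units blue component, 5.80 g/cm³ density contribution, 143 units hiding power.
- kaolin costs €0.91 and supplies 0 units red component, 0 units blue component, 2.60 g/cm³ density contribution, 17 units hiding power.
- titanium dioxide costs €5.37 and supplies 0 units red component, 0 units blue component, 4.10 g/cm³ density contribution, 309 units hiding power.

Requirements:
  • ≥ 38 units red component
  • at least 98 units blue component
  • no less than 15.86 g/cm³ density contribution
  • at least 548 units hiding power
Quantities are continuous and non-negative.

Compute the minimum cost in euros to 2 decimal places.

Let x1 = kg of phthalo green, x2 = kg of chrome yellow, x3 = kg of kaolin, x4 = kg of titanium dioxide.
Minimize 29.78x1 + 8.29x2 + 0.91x3 + 5.37x4 s.t.:
  27x2 ≥ 38   (red component)
  137x1 ≥ 98   (blue component)
  2.05x1 + 5.8x2 + 2.6x3 + 4.1x4 ≥ 15.86   (density contribution)
  66x1 + 143x2 + 17x3 + 309x4 ≥ 548   (hiding power)
  x1, x2, x3, x4 ≥ 0.
All 4 inputs are positive at the optimum. The red component, blue component, density contribution, hiding power requirements are met with equality.
Solving gives x1 = 0.7153, x2 = 1.407, x3 = 0.9502, x4 = 0.9171.
Total cost: 29.78·0.7153 + 8.29·1.407 + 0.91·0.9502 + 5.37·0.9171 = 38.7552.

€38.76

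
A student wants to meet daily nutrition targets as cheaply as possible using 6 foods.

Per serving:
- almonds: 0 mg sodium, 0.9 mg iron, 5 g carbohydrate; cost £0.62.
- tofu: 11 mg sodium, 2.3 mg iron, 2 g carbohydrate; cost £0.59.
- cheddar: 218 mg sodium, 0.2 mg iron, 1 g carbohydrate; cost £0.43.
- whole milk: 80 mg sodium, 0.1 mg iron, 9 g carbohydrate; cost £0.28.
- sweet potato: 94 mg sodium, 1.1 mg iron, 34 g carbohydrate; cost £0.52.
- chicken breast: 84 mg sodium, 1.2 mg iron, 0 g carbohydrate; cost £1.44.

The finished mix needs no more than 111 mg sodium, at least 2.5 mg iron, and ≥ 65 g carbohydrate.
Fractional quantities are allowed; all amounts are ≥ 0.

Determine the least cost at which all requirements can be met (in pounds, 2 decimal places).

£3.70

This is a linear program. Let x1 = servings of almonds, x2 = servings of tofu, x3 = servings of cheddar, x4 = servings of whole milk, x5 = servings of sweet potato, x6 = servings of chicken breast.
min 0.62x1 + 0.59x2 + 0.43x3 + 0.28x4 + 0.52x5 + 1.44x6 with:
  11x2 + 218x3 + 80x4 + 94x5 + 84x6 ≤ 111   (sodium)
  0.9x1 + 2.3x2 + 0.2x3 + 0.1x4 + 1.1x5 + 1.2x6 ≥ 2.5   (iron)
  5x1 + 2x2 + 1x3 + 9x4 + 34x5 ≥ 65   (carbohydrate)
  x1, x2, x3, x4, x5, x6 ≥ 0.
At the optimum only almonds, sweet potato are positive (tofu, cheddar, whole milk, chicken breast = 0). There the sodium and carbohydrate constraints are tight.
Optimal quantities: almonds = 4.97 servings, sweet potato = 1.181 servings.
Objective = 0.62·4.97 + 0.52·1.181 = 3.6955.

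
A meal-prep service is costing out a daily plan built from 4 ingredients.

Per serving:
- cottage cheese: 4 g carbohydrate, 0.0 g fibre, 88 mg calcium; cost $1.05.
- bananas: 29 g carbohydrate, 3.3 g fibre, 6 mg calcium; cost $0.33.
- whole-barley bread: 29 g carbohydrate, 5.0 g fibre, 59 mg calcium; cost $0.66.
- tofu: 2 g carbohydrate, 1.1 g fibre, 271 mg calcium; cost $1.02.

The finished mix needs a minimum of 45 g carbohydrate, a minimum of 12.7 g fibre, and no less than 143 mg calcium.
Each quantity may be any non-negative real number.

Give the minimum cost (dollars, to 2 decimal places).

$1.65

Set it up as a linear program. Let x1 = servings of cottage cheese, x2 = servings of bananas, x3 = servings of whole-barley bread, x4 = servings of tofu.
Minimise 1.05x1 + 0.33x2 + 0.66x3 + 1.02x4 with:
  4x1 + 29x2 + 29x3 + 2x4 ≥ 45   (carbohydrate)
  3.3x2 + 5x3 + 1.1x4 ≥ 12.7   (fibre)
  88x1 + 6x2 + 59x3 + 271x4 ≥ 143   (calcium)
  x1, x2, x3, x4 ≥ 0.
The minimum-cost mix takes nothing from cottage cheese, tofu — only bananas, whole-barley bread. Binding constraints: fibre and calcium.
Optimal quantities: bananas = 0.2083 servings, whole-barley bread = 2.403 servings.
Cost = 0.33·0.2083 + 0.66·2.403 = 1.6547.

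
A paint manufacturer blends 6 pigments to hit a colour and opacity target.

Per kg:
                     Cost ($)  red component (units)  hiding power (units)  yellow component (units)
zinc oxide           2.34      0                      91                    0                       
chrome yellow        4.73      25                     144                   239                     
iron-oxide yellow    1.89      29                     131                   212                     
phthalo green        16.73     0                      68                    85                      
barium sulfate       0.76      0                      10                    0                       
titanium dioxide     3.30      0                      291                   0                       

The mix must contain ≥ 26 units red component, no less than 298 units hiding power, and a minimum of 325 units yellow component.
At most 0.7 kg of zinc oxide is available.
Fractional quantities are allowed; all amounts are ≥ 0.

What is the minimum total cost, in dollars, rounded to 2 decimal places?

Set it up as a linear program. Let x1 = kg of zinc oxide, x2 = kg of chrome yellow, x3 = kg of iron-oxide yellow, x4 = kg of phthalo green, x5 = kg of barium sulfate, x6 = kg of titanium dioxide.
min 2.34x1 + 4.73x2 + 1.89x3 + 16.73x4 + 0.76x5 + 3.3x6 with:
  25x2 + 29x3 ≥ 26   (red component)
  91x1 + 144x2 + 131x3 + 68x4 + 10x5 + 291x6 ≥ 298   (hiding power)
  239x2 + 212x3 + 85x4 ≥ 325   (yellow component)
  x1 ≤ 0.7
  x1, x2, x3, x4, x5, x6 ≥ 0.
At the optimum only iron-oxide yellow, titanium dioxide are positive (zinc oxide, chrome yellow, phthalo green, barium sulfate = 0). There the hiding power and yellow component constraints are tight.
So iron-oxide yellow = 1.533 kg, titanium dioxide = 0.3339 kg.
Cost = 1.89·1.533 + 3.3·0.3339 = 3.9992.

$4.00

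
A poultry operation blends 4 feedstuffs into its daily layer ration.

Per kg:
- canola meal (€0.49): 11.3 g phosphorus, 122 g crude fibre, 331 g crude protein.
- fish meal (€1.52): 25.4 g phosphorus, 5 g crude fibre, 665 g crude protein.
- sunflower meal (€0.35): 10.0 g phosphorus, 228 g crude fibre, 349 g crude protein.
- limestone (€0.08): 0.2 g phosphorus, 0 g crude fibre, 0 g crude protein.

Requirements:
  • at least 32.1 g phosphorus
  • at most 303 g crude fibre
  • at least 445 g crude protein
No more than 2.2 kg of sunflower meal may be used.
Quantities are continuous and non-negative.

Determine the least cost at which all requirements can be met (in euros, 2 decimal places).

Treat it as an LP. Let x1 = kg of canola meal, x2 = kg of fish meal, x3 = kg of sunflower meal, x4 = kg of limestone.
min 0.49x1 + 1.52x2 + 0.35x3 + 0.08x4 s.t.:
  11.3x1 + 25.4x2 + 10x3 + 0.2x4 ≥ 32.1   (phosphorus)
  122x1 + 5x2 + 228x3 ≤ 303   (crude fibre)
  331x1 + 665x2 + 349x3 ≥ 445   (crude protein)
  x3 ≤ 2.2
  x1, x2, x3, x4 ≥ 0.
The minimum-cost mix takes nothing from sunflower meal, limestone — only canola meal, fish meal. There the phosphorus and crude fibre constraints are tight.
So canola meal = 2.477 kg, fish meal = 0.1618 kg.
Total cost: 0.49·2.477 + 1.52·0.1618 = 1.4597.

€1.46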